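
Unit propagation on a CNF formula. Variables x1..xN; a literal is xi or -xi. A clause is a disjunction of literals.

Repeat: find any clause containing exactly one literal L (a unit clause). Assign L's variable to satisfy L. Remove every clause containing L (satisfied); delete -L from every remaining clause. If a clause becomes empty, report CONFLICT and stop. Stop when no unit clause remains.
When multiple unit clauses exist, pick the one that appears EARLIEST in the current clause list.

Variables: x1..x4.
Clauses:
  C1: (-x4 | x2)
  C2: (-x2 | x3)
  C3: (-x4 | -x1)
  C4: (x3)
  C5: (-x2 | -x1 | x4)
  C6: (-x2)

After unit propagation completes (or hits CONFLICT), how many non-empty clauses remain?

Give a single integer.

Answer: 0

Derivation:
unit clause [3] forces x3=T; simplify:
  satisfied 2 clause(s); 4 remain; assigned so far: [3]
unit clause [-2] forces x2=F; simplify:
  drop 2 from [-4, 2] -> [-4]
  satisfied 2 clause(s); 2 remain; assigned so far: [2, 3]
unit clause [-4] forces x4=F; simplify:
  satisfied 2 clause(s); 0 remain; assigned so far: [2, 3, 4]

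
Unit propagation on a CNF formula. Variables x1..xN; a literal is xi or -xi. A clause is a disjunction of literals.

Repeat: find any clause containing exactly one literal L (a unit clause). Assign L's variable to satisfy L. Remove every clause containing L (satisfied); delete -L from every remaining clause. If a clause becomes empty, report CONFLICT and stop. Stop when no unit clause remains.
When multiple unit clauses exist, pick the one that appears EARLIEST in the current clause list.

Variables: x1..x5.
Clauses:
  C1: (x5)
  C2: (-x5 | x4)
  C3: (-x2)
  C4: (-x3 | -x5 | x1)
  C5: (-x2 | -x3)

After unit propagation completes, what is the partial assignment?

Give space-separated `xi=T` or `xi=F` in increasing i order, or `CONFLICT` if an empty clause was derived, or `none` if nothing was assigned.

Answer: x2=F x4=T x5=T

Derivation:
unit clause [5] forces x5=T; simplify:
  drop -5 from [-5, 4] -> [4]
  drop -5 from [-3, -5, 1] -> [-3, 1]
  satisfied 1 clause(s); 4 remain; assigned so far: [5]
unit clause [4] forces x4=T; simplify:
  satisfied 1 clause(s); 3 remain; assigned so far: [4, 5]
unit clause [-2] forces x2=F; simplify:
  satisfied 2 clause(s); 1 remain; assigned so far: [2, 4, 5]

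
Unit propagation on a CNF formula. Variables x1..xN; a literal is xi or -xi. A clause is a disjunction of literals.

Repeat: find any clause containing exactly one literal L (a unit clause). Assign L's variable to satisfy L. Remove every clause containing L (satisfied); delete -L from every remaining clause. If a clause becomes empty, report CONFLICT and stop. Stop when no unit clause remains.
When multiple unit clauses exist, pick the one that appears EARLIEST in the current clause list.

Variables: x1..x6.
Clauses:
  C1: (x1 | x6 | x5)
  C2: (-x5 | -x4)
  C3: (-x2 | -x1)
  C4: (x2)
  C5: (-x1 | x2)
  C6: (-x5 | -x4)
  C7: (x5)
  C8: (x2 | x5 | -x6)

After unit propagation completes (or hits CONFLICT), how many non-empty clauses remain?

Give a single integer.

unit clause [2] forces x2=T; simplify:
  drop -2 from [-2, -1] -> [-1]
  satisfied 3 clause(s); 5 remain; assigned so far: [2]
unit clause [-1] forces x1=F; simplify:
  drop 1 from [1, 6, 5] -> [6, 5]
  satisfied 1 clause(s); 4 remain; assigned so far: [1, 2]
unit clause [5] forces x5=T; simplify:
  drop -5 from [-5, -4] -> [-4]
  drop -5 from [-5, -4] -> [-4]
  satisfied 2 clause(s); 2 remain; assigned so far: [1, 2, 5]
unit clause [-4] forces x4=F; simplify:
  satisfied 2 clause(s); 0 remain; assigned so far: [1, 2, 4, 5]

Answer: 0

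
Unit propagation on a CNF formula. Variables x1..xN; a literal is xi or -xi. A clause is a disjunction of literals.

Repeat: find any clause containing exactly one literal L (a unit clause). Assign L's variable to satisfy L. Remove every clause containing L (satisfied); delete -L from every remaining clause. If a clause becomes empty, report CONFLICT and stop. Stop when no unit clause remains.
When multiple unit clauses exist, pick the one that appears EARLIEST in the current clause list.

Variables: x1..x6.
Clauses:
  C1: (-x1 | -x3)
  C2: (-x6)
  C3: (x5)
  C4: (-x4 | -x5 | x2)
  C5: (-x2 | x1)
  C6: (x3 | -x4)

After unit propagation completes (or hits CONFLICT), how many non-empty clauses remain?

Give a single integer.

unit clause [-6] forces x6=F; simplify:
  satisfied 1 clause(s); 5 remain; assigned so far: [6]
unit clause [5] forces x5=T; simplify:
  drop -5 from [-4, -5, 2] -> [-4, 2]
  satisfied 1 clause(s); 4 remain; assigned so far: [5, 6]

Answer: 4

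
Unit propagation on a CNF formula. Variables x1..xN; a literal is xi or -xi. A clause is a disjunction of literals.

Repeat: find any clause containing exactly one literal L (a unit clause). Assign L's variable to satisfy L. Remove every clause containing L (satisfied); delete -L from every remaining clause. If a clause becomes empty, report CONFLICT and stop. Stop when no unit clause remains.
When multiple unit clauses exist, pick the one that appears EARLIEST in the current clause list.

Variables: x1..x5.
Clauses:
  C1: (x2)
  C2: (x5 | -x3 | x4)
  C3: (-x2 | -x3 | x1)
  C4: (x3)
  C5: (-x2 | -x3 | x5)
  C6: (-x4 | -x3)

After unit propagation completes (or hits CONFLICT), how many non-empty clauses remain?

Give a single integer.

Answer: 0

Derivation:
unit clause [2] forces x2=T; simplify:
  drop -2 from [-2, -3, 1] -> [-3, 1]
  drop -2 from [-2, -3, 5] -> [-3, 5]
  satisfied 1 clause(s); 5 remain; assigned so far: [2]
unit clause [3] forces x3=T; simplify:
  drop -3 from [5, -3, 4] -> [5, 4]
  drop -3 from [-3, 1] -> [1]
  drop -3 from [-3, 5] -> [5]
  drop -3 from [-4, -3] -> [-4]
  satisfied 1 clause(s); 4 remain; assigned so far: [2, 3]
unit clause [1] forces x1=T; simplify:
  satisfied 1 clause(s); 3 remain; assigned so far: [1, 2, 3]
unit clause [5] forces x5=T; simplify:
  satisfied 2 clause(s); 1 remain; assigned so far: [1, 2, 3, 5]
unit clause [-4] forces x4=F; simplify:
  satisfied 1 clause(s); 0 remain; assigned so far: [1, 2, 3, 4, 5]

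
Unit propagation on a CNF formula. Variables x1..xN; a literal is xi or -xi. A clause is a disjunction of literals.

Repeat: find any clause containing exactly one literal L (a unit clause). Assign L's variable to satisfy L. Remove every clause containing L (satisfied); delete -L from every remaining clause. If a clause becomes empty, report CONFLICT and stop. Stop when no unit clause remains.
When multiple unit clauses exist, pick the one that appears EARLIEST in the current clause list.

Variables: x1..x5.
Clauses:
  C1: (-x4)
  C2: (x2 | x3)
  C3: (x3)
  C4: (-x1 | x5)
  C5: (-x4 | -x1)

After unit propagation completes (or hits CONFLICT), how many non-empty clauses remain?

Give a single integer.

unit clause [-4] forces x4=F; simplify:
  satisfied 2 clause(s); 3 remain; assigned so far: [4]
unit clause [3] forces x3=T; simplify:
  satisfied 2 clause(s); 1 remain; assigned so far: [3, 4]

Answer: 1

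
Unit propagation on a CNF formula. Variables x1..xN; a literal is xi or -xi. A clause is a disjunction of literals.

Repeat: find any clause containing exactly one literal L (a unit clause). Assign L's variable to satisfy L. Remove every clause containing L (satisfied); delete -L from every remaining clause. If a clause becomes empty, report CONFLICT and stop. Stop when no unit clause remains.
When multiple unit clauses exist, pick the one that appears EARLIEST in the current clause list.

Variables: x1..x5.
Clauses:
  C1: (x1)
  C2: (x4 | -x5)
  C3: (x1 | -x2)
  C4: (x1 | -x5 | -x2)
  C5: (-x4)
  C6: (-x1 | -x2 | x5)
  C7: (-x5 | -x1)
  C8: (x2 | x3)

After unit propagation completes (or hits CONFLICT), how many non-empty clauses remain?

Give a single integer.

Answer: 0

Derivation:
unit clause [1] forces x1=T; simplify:
  drop -1 from [-1, -2, 5] -> [-2, 5]
  drop -1 from [-5, -1] -> [-5]
  satisfied 3 clause(s); 5 remain; assigned so far: [1]
unit clause [-4] forces x4=F; simplify:
  drop 4 from [4, -5] -> [-5]
  satisfied 1 clause(s); 4 remain; assigned so far: [1, 4]
unit clause [-5] forces x5=F; simplify:
  drop 5 from [-2, 5] -> [-2]
  satisfied 2 clause(s); 2 remain; assigned so far: [1, 4, 5]
unit clause [-2] forces x2=F; simplify:
  drop 2 from [2, 3] -> [3]
  satisfied 1 clause(s); 1 remain; assigned so far: [1, 2, 4, 5]
unit clause [3] forces x3=T; simplify:
  satisfied 1 clause(s); 0 remain; assigned so far: [1, 2, 3, 4, 5]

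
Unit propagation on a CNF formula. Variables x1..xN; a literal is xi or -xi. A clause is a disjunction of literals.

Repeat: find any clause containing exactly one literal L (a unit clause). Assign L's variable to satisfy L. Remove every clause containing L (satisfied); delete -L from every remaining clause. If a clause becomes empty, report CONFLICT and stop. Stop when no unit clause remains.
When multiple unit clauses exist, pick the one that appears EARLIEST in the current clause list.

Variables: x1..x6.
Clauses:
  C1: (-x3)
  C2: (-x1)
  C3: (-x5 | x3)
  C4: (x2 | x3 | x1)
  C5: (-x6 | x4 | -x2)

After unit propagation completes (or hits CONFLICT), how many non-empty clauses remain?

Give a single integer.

unit clause [-3] forces x3=F; simplify:
  drop 3 from [-5, 3] -> [-5]
  drop 3 from [2, 3, 1] -> [2, 1]
  satisfied 1 clause(s); 4 remain; assigned so far: [3]
unit clause [-1] forces x1=F; simplify:
  drop 1 from [2, 1] -> [2]
  satisfied 1 clause(s); 3 remain; assigned so far: [1, 3]
unit clause [-5] forces x5=F; simplify:
  satisfied 1 clause(s); 2 remain; assigned so far: [1, 3, 5]
unit clause [2] forces x2=T; simplify:
  drop -2 from [-6, 4, -2] -> [-6, 4]
  satisfied 1 clause(s); 1 remain; assigned so far: [1, 2, 3, 5]

Answer: 1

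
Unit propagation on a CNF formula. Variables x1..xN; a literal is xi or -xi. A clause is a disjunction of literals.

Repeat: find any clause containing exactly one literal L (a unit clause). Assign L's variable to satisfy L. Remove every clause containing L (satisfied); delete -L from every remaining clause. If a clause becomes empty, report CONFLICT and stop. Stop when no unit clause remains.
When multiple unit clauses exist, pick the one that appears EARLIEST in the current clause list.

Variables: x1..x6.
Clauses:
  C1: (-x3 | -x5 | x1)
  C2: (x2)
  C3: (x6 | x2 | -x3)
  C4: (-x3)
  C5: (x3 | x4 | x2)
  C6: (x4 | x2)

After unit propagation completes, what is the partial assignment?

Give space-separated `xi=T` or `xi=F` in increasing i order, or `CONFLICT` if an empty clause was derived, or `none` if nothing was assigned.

unit clause [2] forces x2=T; simplify:
  satisfied 4 clause(s); 2 remain; assigned so far: [2]
unit clause [-3] forces x3=F; simplify:
  satisfied 2 clause(s); 0 remain; assigned so far: [2, 3]

Answer: x2=T x3=F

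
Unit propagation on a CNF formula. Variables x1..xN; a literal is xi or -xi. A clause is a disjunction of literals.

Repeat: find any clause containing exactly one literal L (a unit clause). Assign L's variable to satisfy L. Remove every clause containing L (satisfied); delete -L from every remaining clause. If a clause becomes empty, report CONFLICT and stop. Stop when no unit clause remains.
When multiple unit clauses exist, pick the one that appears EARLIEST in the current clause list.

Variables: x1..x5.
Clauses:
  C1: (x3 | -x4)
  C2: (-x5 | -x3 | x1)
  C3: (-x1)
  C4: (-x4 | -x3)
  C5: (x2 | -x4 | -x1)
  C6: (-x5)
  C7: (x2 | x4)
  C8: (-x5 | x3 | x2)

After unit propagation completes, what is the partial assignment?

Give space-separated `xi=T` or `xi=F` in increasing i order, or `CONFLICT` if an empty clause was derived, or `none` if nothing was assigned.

Answer: x1=F x5=F

Derivation:
unit clause [-1] forces x1=F; simplify:
  drop 1 from [-5, -3, 1] -> [-5, -3]
  satisfied 2 clause(s); 6 remain; assigned so far: [1]
unit clause [-5] forces x5=F; simplify:
  satisfied 3 clause(s); 3 remain; assigned so far: [1, 5]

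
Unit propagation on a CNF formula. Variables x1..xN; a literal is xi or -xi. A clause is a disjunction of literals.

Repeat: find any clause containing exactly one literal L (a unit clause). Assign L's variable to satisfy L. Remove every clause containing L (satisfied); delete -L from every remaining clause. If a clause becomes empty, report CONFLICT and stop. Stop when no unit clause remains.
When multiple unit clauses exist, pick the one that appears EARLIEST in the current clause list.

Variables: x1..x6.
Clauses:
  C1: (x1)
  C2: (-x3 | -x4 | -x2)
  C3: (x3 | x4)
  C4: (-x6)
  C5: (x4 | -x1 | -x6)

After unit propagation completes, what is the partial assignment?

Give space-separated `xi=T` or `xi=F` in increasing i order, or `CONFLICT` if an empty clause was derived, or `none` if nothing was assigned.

Answer: x1=T x6=F

Derivation:
unit clause [1] forces x1=T; simplify:
  drop -1 from [4, -1, -6] -> [4, -6]
  satisfied 1 clause(s); 4 remain; assigned so far: [1]
unit clause [-6] forces x6=F; simplify:
  satisfied 2 clause(s); 2 remain; assigned so far: [1, 6]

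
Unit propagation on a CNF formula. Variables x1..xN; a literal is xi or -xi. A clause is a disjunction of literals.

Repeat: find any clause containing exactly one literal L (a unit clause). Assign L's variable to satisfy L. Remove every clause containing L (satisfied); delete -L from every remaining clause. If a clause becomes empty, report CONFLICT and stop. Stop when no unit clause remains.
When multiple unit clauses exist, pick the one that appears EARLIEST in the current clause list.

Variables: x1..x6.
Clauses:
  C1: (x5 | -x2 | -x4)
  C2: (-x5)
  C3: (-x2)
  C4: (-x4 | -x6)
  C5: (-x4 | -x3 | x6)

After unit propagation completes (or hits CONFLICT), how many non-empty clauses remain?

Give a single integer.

Answer: 2

Derivation:
unit clause [-5] forces x5=F; simplify:
  drop 5 from [5, -2, -4] -> [-2, -4]
  satisfied 1 clause(s); 4 remain; assigned so far: [5]
unit clause [-2] forces x2=F; simplify:
  satisfied 2 clause(s); 2 remain; assigned so far: [2, 5]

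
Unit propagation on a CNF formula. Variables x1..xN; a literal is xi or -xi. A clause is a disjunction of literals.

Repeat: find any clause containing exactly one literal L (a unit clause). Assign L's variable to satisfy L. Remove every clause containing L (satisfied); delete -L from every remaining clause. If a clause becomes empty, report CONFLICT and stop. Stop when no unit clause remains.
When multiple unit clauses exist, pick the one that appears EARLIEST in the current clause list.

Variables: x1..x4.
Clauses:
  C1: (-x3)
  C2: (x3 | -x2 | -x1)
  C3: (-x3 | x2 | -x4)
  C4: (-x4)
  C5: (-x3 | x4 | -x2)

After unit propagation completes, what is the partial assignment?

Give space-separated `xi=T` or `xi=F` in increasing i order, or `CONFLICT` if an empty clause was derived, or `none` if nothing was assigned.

unit clause [-3] forces x3=F; simplify:
  drop 3 from [3, -2, -1] -> [-2, -1]
  satisfied 3 clause(s); 2 remain; assigned so far: [3]
unit clause [-4] forces x4=F; simplify:
  satisfied 1 clause(s); 1 remain; assigned so far: [3, 4]

Answer: x3=F x4=F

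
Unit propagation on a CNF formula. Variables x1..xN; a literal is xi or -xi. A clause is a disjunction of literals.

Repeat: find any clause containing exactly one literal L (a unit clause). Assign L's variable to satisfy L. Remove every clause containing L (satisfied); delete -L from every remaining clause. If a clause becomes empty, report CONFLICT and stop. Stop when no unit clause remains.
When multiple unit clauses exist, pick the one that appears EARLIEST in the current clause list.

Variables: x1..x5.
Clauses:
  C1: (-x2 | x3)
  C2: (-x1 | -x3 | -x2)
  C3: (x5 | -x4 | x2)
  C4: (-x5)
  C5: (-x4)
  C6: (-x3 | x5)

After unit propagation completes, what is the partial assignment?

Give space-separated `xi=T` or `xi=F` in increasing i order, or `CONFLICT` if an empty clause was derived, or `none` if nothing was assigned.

Answer: x2=F x3=F x4=F x5=F

Derivation:
unit clause [-5] forces x5=F; simplify:
  drop 5 from [5, -4, 2] -> [-4, 2]
  drop 5 from [-3, 5] -> [-3]
  satisfied 1 clause(s); 5 remain; assigned so far: [5]
unit clause [-4] forces x4=F; simplify:
  satisfied 2 clause(s); 3 remain; assigned so far: [4, 5]
unit clause [-3] forces x3=F; simplify:
  drop 3 from [-2, 3] -> [-2]
  satisfied 2 clause(s); 1 remain; assigned so far: [3, 4, 5]
unit clause [-2] forces x2=F; simplify:
  satisfied 1 clause(s); 0 remain; assigned so far: [2, 3, 4, 5]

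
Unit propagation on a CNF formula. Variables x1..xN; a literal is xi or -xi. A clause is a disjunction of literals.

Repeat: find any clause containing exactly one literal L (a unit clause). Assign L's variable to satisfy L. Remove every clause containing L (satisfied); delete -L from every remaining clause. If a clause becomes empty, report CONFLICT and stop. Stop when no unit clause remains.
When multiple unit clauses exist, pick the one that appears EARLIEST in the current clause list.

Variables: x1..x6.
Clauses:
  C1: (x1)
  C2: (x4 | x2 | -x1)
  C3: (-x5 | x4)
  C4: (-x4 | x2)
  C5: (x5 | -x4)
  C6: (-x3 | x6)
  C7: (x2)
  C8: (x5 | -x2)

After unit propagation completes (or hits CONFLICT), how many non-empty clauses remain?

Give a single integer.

Answer: 1

Derivation:
unit clause [1] forces x1=T; simplify:
  drop -1 from [4, 2, -1] -> [4, 2]
  satisfied 1 clause(s); 7 remain; assigned so far: [1]
unit clause [2] forces x2=T; simplify:
  drop -2 from [5, -2] -> [5]
  satisfied 3 clause(s); 4 remain; assigned so far: [1, 2]
unit clause [5] forces x5=T; simplify:
  drop -5 from [-5, 4] -> [4]
  satisfied 2 clause(s); 2 remain; assigned so far: [1, 2, 5]
unit clause [4] forces x4=T; simplify:
  satisfied 1 clause(s); 1 remain; assigned so far: [1, 2, 4, 5]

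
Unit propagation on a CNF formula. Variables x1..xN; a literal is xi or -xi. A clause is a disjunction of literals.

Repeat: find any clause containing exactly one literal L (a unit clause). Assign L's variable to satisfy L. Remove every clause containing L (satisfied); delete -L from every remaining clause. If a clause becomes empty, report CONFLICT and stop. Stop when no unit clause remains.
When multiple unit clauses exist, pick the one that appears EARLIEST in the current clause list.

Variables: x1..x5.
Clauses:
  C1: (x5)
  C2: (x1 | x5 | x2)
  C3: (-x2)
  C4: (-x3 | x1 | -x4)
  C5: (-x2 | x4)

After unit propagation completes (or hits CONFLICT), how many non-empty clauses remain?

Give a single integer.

Answer: 1

Derivation:
unit clause [5] forces x5=T; simplify:
  satisfied 2 clause(s); 3 remain; assigned so far: [5]
unit clause [-2] forces x2=F; simplify:
  satisfied 2 clause(s); 1 remain; assigned so far: [2, 5]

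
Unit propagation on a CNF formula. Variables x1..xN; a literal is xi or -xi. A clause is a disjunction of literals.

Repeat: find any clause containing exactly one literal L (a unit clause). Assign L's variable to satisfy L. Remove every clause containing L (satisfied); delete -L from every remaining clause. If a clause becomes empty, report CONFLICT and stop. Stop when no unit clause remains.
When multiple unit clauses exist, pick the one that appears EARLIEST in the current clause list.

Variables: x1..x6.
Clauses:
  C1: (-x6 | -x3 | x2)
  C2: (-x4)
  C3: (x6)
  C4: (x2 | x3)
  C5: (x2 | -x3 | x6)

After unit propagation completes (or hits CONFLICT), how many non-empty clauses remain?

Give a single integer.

Answer: 2

Derivation:
unit clause [-4] forces x4=F; simplify:
  satisfied 1 clause(s); 4 remain; assigned so far: [4]
unit clause [6] forces x6=T; simplify:
  drop -6 from [-6, -3, 2] -> [-3, 2]
  satisfied 2 clause(s); 2 remain; assigned so far: [4, 6]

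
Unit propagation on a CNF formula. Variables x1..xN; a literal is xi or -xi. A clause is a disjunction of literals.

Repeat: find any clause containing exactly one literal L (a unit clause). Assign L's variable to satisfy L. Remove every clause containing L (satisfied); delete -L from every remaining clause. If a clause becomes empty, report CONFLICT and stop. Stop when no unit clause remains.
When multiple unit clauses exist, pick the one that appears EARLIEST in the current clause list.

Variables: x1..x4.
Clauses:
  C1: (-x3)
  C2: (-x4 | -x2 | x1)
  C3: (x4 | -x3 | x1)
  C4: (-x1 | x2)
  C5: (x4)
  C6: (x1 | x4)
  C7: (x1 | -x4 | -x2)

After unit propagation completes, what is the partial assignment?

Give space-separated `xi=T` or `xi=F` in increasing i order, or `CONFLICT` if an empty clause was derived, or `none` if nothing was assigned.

Answer: x3=F x4=T

Derivation:
unit clause [-3] forces x3=F; simplify:
  satisfied 2 clause(s); 5 remain; assigned so far: [3]
unit clause [4] forces x4=T; simplify:
  drop -4 from [-4, -2, 1] -> [-2, 1]
  drop -4 from [1, -4, -2] -> [1, -2]
  satisfied 2 clause(s); 3 remain; assigned so far: [3, 4]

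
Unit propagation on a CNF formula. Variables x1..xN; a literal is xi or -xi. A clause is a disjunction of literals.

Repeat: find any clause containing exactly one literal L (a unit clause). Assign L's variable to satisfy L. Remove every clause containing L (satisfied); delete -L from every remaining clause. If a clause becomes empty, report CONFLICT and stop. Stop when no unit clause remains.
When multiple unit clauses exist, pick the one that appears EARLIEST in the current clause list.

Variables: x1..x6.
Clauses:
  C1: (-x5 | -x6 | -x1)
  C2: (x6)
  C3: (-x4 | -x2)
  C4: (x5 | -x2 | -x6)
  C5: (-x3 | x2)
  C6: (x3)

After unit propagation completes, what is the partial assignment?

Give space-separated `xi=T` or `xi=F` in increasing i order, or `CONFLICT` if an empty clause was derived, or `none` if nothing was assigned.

unit clause [6] forces x6=T; simplify:
  drop -6 from [-5, -6, -1] -> [-5, -1]
  drop -6 from [5, -2, -6] -> [5, -2]
  satisfied 1 clause(s); 5 remain; assigned so far: [6]
unit clause [3] forces x3=T; simplify:
  drop -3 from [-3, 2] -> [2]
  satisfied 1 clause(s); 4 remain; assigned so far: [3, 6]
unit clause [2] forces x2=T; simplify:
  drop -2 from [-4, -2] -> [-4]
  drop -2 from [5, -2] -> [5]
  satisfied 1 clause(s); 3 remain; assigned so far: [2, 3, 6]
unit clause [-4] forces x4=F; simplify:
  satisfied 1 clause(s); 2 remain; assigned so far: [2, 3, 4, 6]
unit clause [5] forces x5=T; simplify:
  drop -5 from [-5, -1] -> [-1]
  satisfied 1 clause(s); 1 remain; assigned so far: [2, 3, 4, 5, 6]
unit clause [-1] forces x1=F; simplify:
  satisfied 1 clause(s); 0 remain; assigned so far: [1, 2, 3, 4, 5, 6]

Answer: x1=F x2=T x3=T x4=F x5=T x6=T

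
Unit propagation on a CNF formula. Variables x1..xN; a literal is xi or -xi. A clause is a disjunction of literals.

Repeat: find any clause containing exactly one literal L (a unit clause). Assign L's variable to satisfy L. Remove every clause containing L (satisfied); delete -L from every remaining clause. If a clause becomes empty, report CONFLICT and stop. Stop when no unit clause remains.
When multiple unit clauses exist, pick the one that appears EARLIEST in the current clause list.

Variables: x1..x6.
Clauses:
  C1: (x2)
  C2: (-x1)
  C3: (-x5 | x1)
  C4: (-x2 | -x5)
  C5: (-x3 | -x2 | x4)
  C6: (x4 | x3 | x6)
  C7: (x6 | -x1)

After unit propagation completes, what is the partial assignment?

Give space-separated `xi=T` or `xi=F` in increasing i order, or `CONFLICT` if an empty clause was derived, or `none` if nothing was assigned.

Answer: x1=F x2=T x5=F

Derivation:
unit clause [2] forces x2=T; simplify:
  drop -2 from [-2, -5] -> [-5]
  drop -2 from [-3, -2, 4] -> [-3, 4]
  satisfied 1 clause(s); 6 remain; assigned so far: [2]
unit clause [-1] forces x1=F; simplify:
  drop 1 from [-5, 1] -> [-5]
  satisfied 2 clause(s); 4 remain; assigned so far: [1, 2]
unit clause [-5] forces x5=F; simplify:
  satisfied 2 clause(s); 2 remain; assigned so far: [1, 2, 5]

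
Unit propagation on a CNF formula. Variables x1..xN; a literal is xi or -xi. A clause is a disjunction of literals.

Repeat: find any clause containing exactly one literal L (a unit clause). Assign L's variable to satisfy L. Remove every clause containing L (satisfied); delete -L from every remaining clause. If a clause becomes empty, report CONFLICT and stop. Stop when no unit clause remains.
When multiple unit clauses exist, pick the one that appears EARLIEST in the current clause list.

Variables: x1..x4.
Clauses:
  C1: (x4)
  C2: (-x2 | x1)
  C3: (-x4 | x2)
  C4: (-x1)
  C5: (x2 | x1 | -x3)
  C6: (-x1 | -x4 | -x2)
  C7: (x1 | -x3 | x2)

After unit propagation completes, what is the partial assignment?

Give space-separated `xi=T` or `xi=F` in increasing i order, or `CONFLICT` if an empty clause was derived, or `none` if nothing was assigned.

unit clause [4] forces x4=T; simplify:
  drop -4 from [-4, 2] -> [2]
  drop -4 from [-1, -4, -2] -> [-1, -2]
  satisfied 1 clause(s); 6 remain; assigned so far: [4]
unit clause [2] forces x2=T; simplify:
  drop -2 from [-2, 1] -> [1]
  drop -2 from [-1, -2] -> [-1]
  satisfied 3 clause(s); 3 remain; assigned so far: [2, 4]
unit clause [1] forces x1=T; simplify:
  drop -1 from [-1] -> [] (empty!)
  drop -1 from [-1] -> [] (empty!)
  satisfied 1 clause(s); 2 remain; assigned so far: [1, 2, 4]
CONFLICT (empty clause)

Answer: CONFLICT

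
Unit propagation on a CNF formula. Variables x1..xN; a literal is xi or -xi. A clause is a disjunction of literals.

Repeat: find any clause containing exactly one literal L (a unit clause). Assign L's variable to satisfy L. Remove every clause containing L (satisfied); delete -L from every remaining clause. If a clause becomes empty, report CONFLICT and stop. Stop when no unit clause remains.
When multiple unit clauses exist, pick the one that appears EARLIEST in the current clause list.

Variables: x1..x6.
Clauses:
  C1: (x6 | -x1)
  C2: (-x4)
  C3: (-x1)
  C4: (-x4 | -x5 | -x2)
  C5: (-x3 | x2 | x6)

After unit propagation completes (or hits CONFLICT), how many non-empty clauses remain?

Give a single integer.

unit clause [-4] forces x4=F; simplify:
  satisfied 2 clause(s); 3 remain; assigned so far: [4]
unit clause [-1] forces x1=F; simplify:
  satisfied 2 clause(s); 1 remain; assigned so far: [1, 4]

Answer: 1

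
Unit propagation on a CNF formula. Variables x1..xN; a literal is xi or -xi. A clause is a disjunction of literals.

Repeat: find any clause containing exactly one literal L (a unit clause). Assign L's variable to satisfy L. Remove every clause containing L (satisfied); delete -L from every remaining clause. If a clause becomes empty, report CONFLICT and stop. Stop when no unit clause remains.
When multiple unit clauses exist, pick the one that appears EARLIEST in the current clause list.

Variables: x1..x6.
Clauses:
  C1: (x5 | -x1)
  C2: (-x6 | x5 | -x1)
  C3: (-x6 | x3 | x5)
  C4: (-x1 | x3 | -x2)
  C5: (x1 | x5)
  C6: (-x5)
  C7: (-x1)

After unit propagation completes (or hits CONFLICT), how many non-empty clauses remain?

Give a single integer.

unit clause [-5] forces x5=F; simplify:
  drop 5 from [5, -1] -> [-1]
  drop 5 from [-6, 5, -1] -> [-6, -1]
  drop 5 from [-6, 3, 5] -> [-6, 3]
  drop 5 from [1, 5] -> [1]
  satisfied 1 clause(s); 6 remain; assigned so far: [5]
unit clause [-1] forces x1=F; simplify:
  drop 1 from [1] -> [] (empty!)
  satisfied 4 clause(s); 2 remain; assigned so far: [1, 5]
CONFLICT (empty clause)

Answer: 1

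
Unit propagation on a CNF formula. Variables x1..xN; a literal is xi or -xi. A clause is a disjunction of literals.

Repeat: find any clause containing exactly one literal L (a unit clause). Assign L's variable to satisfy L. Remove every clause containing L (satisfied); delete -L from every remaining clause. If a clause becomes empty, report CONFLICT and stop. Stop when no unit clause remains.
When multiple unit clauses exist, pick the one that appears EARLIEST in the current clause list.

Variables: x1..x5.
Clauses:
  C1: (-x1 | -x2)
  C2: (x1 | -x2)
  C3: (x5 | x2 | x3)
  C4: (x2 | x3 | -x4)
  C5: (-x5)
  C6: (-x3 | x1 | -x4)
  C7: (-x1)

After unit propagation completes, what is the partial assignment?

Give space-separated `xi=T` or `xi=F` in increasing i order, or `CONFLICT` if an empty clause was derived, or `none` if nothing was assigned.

unit clause [-5] forces x5=F; simplify:
  drop 5 from [5, 2, 3] -> [2, 3]
  satisfied 1 clause(s); 6 remain; assigned so far: [5]
unit clause [-1] forces x1=F; simplify:
  drop 1 from [1, -2] -> [-2]
  drop 1 from [-3, 1, -4] -> [-3, -4]
  satisfied 2 clause(s); 4 remain; assigned so far: [1, 5]
unit clause [-2] forces x2=F; simplify:
  drop 2 from [2, 3] -> [3]
  drop 2 from [2, 3, -4] -> [3, -4]
  satisfied 1 clause(s); 3 remain; assigned so far: [1, 2, 5]
unit clause [3] forces x3=T; simplify:
  drop -3 from [-3, -4] -> [-4]
  satisfied 2 clause(s); 1 remain; assigned so far: [1, 2, 3, 5]
unit clause [-4] forces x4=F; simplify:
  satisfied 1 clause(s); 0 remain; assigned so far: [1, 2, 3, 4, 5]

Answer: x1=F x2=F x3=T x4=F x5=F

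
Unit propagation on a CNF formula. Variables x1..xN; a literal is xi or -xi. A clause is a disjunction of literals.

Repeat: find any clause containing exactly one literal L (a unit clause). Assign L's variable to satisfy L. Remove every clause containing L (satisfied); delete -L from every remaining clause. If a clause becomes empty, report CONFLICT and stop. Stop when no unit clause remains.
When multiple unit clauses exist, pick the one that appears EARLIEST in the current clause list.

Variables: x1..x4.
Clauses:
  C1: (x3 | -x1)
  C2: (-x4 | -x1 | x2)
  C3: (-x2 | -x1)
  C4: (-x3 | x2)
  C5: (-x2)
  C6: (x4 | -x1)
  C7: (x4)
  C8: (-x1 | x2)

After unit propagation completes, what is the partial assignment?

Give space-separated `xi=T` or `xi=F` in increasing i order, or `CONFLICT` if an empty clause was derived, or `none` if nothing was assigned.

Answer: x1=F x2=F x3=F x4=T

Derivation:
unit clause [-2] forces x2=F; simplify:
  drop 2 from [-4, -1, 2] -> [-4, -1]
  drop 2 from [-3, 2] -> [-3]
  drop 2 from [-1, 2] -> [-1]
  satisfied 2 clause(s); 6 remain; assigned so far: [2]
unit clause [-3] forces x3=F; simplify:
  drop 3 from [3, -1] -> [-1]
  satisfied 1 clause(s); 5 remain; assigned so far: [2, 3]
unit clause [-1] forces x1=F; simplify:
  satisfied 4 clause(s); 1 remain; assigned so far: [1, 2, 3]
unit clause [4] forces x4=T; simplify:
  satisfied 1 clause(s); 0 remain; assigned so far: [1, 2, 3, 4]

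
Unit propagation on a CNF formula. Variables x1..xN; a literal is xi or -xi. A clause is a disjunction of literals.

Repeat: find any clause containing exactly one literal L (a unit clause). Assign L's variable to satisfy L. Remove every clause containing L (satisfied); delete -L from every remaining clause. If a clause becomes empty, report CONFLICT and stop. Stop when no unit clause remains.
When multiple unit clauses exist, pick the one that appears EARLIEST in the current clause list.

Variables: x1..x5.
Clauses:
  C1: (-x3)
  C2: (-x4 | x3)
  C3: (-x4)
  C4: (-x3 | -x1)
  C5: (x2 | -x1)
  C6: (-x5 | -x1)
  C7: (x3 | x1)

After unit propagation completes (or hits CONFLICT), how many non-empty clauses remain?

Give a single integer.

Answer: 0

Derivation:
unit clause [-3] forces x3=F; simplify:
  drop 3 from [-4, 3] -> [-4]
  drop 3 from [3, 1] -> [1]
  satisfied 2 clause(s); 5 remain; assigned so far: [3]
unit clause [-4] forces x4=F; simplify:
  satisfied 2 clause(s); 3 remain; assigned so far: [3, 4]
unit clause [1] forces x1=T; simplify:
  drop -1 from [2, -1] -> [2]
  drop -1 from [-5, -1] -> [-5]
  satisfied 1 clause(s); 2 remain; assigned so far: [1, 3, 4]
unit clause [2] forces x2=T; simplify:
  satisfied 1 clause(s); 1 remain; assigned so far: [1, 2, 3, 4]
unit clause [-5] forces x5=F; simplify:
  satisfied 1 clause(s); 0 remain; assigned so far: [1, 2, 3, 4, 5]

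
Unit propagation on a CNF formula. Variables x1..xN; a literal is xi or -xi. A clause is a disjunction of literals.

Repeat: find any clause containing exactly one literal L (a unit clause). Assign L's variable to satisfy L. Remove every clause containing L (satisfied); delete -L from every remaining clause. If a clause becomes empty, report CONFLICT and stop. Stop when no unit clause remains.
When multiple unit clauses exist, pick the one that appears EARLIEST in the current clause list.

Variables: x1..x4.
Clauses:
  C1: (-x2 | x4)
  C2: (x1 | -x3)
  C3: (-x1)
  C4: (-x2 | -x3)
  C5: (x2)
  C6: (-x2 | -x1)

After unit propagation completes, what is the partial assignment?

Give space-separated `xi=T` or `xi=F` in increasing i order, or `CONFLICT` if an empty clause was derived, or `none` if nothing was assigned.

unit clause [-1] forces x1=F; simplify:
  drop 1 from [1, -3] -> [-3]
  satisfied 2 clause(s); 4 remain; assigned so far: [1]
unit clause [-3] forces x3=F; simplify:
  satisfied 2 clause(s); 2 remain; assigned so far: [1, 3]
unit clause [2] forces x2=T; simplify:
  drop -2 from [-2, 4] -> [4]
  satisfied 1 clause(s); 1 remain; assigned so far: [1, 2, 3]
unit clause [4] forces x4=T; simplify:
  satisfied 1 clause(s); 0 remain; assigned so far: [1, 2, 3, 4]

Answer: x1=F x2=T x3=F x4=T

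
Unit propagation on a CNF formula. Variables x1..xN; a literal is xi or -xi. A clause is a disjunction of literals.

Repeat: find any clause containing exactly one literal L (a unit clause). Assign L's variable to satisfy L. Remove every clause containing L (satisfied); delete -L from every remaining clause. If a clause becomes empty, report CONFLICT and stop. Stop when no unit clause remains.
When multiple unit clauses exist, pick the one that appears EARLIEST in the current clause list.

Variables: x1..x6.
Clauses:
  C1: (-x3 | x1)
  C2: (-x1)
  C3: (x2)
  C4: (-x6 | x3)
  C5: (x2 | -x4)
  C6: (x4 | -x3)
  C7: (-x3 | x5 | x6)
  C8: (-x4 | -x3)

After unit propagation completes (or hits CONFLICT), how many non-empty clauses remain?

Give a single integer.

unit clause [-1] forces x1=F; simplify:
  drop 1 from [-3, 1] -> [-3]
  satisfied 1 clause(s); 7 remain; assigned so far: [1]
unit clause [-3] forces x3=F; simplify:
  drop 3 from [-6, 3] -> [-6]
  satisfied 4 clause(s); 3 remain; assigned so far: [1, 3]
unit clause [2] forces x2=T; simplify:
  satisfied 2 clause(s); 1 remain; assigned so far: [1, 2, 3]
unit clause [-6] forces x6=F; simplify:
  satisfied 1 clause(s); 0 remain; assigned so far: [1, 2, 3, 6]

Answer: 0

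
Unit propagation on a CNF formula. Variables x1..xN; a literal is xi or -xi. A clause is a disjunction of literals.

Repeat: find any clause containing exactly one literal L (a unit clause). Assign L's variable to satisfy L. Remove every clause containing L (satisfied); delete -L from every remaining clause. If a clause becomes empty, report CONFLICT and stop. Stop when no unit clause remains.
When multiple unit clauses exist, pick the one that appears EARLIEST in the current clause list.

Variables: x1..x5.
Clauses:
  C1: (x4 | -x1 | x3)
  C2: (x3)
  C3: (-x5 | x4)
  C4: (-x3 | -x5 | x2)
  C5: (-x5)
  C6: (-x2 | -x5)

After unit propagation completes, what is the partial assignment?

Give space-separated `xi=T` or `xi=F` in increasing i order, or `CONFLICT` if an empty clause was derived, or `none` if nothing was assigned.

Answer: x3=T x5=F

Derivation:
unit clause [3] forces x3=T; simplify:
  drop -3 from [-3, -5, 2] -> [-5, 2]
  satisfied 2 clause(s); 4 remain; assigned so far: [3]
unit clause [-5] forces x5=F; simplify:
  satisfied 4 clause(s); 0 remain; assigned so far: [3, 5]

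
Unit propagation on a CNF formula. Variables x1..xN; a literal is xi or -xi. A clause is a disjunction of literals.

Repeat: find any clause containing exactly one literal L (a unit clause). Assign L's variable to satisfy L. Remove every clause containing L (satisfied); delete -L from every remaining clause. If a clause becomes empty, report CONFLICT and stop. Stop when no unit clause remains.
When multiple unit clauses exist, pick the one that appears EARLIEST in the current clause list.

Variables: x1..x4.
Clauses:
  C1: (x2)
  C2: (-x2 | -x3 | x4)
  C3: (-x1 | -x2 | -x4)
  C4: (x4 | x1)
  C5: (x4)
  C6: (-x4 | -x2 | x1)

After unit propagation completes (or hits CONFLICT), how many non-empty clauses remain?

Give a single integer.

Answer: 0

Derivation:
unit clause [2] forces x2=T; simplify:
  drop -2 from [-2, -3, 4] -> [-3, 4]
  drop -2 from [-1, -2, -4] -> [-1, -4]
  drop -2 from [-4, -2, 1] -> [-4, 1]
  satisfied 1 clause(s); 5 remain; assigned so far: [2]
unit clause [4] forces x4=T; simplify:
  drop -4 from [-1, -4] -> [-1]
  drop -4 from [-4, 1] -> [1]
  satisfied 3 clause(s); 2 remain; assigned so far: [2, 4]
unit clause [-1] forces x1=F; simplify:
  drop 1 from [1] -> [] (empty!)
  satisfied 1 clause(s); 1 remain; assigned so far: [1, 2, 4]
CONFLICT (empty clause)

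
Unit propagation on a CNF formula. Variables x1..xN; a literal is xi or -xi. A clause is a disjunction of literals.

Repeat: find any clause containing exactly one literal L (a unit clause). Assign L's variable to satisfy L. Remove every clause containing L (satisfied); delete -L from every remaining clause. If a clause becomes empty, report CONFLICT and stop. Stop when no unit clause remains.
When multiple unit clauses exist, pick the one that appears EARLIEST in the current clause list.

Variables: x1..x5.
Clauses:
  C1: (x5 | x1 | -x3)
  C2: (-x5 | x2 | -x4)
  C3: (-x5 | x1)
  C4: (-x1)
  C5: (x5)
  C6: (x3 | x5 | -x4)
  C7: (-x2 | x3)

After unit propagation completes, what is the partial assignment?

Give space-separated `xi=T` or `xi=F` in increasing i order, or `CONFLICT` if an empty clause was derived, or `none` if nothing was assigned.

unit clause [-1] forces x1=F; simplify:
  drop 1 from [5, 1, -3] -> [5, -3]
  drop 1 from [-5, 1] -> [-5]
  satisfied 1 clause(s); 6 remain; assigned so far: [1]
unit clause [-5] forces x5=F; simplify:
  drop 5 from [5, -3] -> [-3]
  drop 5 from [5] -> [] (empty!)
  drop 5 from [3, 5, -4] -> [3, -4]
  satisfied 2 clause(s); 4 remain; assigned so far: [1, 5]
CONFLICT (empty clause)

Answer: CONFLICT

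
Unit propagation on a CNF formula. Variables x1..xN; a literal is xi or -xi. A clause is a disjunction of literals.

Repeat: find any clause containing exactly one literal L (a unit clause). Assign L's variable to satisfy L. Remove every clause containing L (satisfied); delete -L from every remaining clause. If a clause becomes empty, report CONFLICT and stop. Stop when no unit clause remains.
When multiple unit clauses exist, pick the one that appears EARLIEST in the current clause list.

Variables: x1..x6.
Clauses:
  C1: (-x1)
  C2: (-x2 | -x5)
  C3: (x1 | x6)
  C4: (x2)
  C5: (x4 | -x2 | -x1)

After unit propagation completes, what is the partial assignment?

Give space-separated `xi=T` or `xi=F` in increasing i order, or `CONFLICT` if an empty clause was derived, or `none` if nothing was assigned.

unit clause [-1] forces x1=F; simplify:
  drop 1 from [1, 6] -> [6]
  satisfied 2 clause(s); 3 remain; assigned so far: [1]
unit clause [6] forces x6=T; simplify:
  satisfied 1 clause(s); 2 remain; assigned so far: [1, 6]
unit clause [2] forces x2=T; simplify:
  drop -2 from [-2, -5] -> [-5]
  satisfied 1 clause(s); 1 remain; assigned so far: [1, 2, 6]
unit clause [-5] forces x5=F; simplify:
  satisfied 1 clause(s); 0 remain; assigned so far: [1, 2, 5, 6]

Answer: x1=F x2=T x5=F x6=T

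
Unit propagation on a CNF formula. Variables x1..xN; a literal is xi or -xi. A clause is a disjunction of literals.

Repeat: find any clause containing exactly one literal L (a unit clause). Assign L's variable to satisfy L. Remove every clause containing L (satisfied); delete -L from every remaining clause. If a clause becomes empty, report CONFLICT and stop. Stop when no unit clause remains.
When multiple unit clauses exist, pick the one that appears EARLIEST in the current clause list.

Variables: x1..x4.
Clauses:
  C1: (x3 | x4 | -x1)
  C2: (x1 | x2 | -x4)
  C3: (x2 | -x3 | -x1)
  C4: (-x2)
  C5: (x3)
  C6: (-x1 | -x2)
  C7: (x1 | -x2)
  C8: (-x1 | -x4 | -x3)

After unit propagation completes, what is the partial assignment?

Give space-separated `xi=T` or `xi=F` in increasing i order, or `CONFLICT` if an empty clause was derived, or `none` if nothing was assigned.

Answer: x1=F x2=F x3=T x4=F

Derivation:
unit clause [-2] forces x2=F; simplify:
  drop 2 from [1, 2, -4] -> [1, -4]
  drop 2 from [2, -3, -1] -> [-3, -1]
  satisfied 3 clause(s); 5 remain; assigned so far: [2]
unit clause [3] forces x3=T; simplify:
  drop -3 from [-3, -1] -> [-1]
  drop -3 from [-1, -4, -3] -> [-1, -4]
  satisfied 2 clause(s); 3 remain; assigned so far: [2, 3]
unit clause [-1] forces x1=F; simplify:
  drop 1 from [1, -4] -> [-4]
  satisfied 2 clause(s); 1 remain; assigned so far: [1, 2, 3]
unit clause [-4] forces x4=F; simplify:
  satisfied 1 clause(s); 0 remain; assigned so far: [1, 2, 3, 4]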